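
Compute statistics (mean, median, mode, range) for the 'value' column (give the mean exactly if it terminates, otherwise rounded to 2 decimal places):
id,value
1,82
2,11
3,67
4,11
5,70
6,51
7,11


Data: [82, 11, 67, 11, 70, 51, 11]
Count: 7
Sum: 303
Mean: 303/7 ≈ 43.29 (rounded to 2 decimal places)
Sorted: [11, 11, 11, 51, 67, 70, 82]
Median: 51.0
Mode: 11 (3 times)
Range: 82 - 11 = 71
Min: 11, Max: 82

mean≈43.29, median=51.0, mode=11, range=71


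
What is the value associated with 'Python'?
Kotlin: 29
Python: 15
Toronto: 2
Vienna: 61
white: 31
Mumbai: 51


Looking up key 'Python'
Value: 15

15


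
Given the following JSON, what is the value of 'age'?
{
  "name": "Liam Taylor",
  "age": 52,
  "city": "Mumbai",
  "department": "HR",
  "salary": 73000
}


Looking up field 'age'
Value: 52

52


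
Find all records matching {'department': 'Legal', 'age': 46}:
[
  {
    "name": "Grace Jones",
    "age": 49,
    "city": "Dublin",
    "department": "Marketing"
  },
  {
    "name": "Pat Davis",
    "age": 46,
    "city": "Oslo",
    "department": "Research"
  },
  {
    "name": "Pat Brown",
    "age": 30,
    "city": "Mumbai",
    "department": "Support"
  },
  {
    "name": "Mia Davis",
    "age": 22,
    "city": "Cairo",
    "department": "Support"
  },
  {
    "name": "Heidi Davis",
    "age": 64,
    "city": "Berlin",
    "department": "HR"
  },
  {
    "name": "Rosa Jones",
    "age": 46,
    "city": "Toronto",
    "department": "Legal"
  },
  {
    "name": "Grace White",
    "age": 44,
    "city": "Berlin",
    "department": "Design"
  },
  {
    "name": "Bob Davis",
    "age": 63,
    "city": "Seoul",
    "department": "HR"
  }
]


Search criteria: {'department': 'Legal', 'age': 46}

Checking 8 records:
  Grace Jones: {department: Marketing, age: 49}
  Pat Davis: {department: Research, age: 46}
  Pat Brown: {department: Support, age: 30}
  Mia Davis: {department: Support, age: 22}
  Heidi Davis: {department: HR, age: 64}
  Rosa Jones: {department: Legal, age: 46} <-- MATCH
  Grace White: {department: Design, age: 44}
  Bob Davis: {department: HR, age: 63}

Matches: ["Rosa Jones"]

["Rosa Jones"]


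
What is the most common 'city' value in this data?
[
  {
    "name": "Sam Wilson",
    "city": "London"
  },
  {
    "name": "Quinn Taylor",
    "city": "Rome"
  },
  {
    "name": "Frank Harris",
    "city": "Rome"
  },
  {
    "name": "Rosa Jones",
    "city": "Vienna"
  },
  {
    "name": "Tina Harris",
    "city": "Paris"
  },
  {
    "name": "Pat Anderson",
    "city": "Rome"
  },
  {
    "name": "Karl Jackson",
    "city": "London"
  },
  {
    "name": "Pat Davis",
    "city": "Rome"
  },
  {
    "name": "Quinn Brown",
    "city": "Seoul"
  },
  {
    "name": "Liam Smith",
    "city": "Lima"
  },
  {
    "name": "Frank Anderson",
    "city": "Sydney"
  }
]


Counting 'city' values across 11 records:

  Rome: 4 ####
  London: 2 ##
  Vienna: 1 #
  Paris: 1 #
  Seoul: 1 #
  Lima: 1 #
  Sydney: 1 #

Most common: Rome (4 times)

Rome (4 times)


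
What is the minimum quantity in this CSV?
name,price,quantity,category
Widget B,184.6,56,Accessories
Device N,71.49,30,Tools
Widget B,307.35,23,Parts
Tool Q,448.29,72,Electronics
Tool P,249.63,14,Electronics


Computing minimum quantity:
Values: [56, 30, 23, 72, 14]
Min = 14

14


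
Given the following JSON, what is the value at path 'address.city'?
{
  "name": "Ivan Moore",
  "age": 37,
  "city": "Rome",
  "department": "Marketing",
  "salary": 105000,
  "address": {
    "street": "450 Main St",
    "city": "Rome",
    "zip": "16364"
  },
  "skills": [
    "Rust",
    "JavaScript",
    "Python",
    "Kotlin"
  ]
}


Query: address.city
Path: address -> city
Value: Rome

Rome


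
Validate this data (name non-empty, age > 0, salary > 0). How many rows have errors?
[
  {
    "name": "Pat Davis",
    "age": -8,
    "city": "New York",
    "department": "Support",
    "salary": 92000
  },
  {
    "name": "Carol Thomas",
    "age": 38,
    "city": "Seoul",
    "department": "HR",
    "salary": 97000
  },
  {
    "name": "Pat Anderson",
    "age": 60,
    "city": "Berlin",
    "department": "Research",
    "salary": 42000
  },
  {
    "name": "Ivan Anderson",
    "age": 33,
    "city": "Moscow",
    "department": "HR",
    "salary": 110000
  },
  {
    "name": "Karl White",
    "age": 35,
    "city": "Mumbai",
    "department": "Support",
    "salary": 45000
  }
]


Validating 5 records:
Rules: name non-empty, age > 0, salary > 0

  Row 1 (Pat Davis): negative age: -8
  Row 2 (Carol Thomas): OK
  Row 3 (Pat Anderson): OK
  Row 4 (Ivan Anderson): OK
  Row 5 (Karl White): OK

Total errors: 1

1 errors


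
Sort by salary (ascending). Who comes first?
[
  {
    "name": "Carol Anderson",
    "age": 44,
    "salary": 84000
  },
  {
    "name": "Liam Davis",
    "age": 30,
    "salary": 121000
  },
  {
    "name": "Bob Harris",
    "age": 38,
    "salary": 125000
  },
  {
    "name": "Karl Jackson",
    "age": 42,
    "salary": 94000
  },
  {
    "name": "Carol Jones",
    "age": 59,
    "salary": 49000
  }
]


Sort by: salary (ascending)

Sorted order:
  1. Carol Jones (salary = 49000)
  2. Carol Anderson (salary = 84000)
  3. Karl Jackson (salary = 94000)
  4. Liam Davis (salary = 121000)
  5. Bob Harris (salary = 125000)

First: Carol Jones

Carol Jones


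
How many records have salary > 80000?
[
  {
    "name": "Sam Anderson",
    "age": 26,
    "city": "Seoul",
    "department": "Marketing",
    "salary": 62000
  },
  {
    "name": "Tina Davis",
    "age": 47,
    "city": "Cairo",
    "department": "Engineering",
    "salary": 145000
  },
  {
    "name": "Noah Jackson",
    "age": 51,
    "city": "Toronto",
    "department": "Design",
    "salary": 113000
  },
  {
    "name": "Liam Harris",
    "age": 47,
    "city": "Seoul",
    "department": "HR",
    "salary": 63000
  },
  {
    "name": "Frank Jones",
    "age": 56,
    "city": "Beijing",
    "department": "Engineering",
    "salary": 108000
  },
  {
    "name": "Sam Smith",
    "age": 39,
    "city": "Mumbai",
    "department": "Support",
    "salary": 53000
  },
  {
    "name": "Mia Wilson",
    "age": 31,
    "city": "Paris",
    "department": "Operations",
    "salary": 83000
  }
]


Data: 7 records
Condition: salary > 80000

Checking each record:
  Sam Anderson: 62000
  Tina Davis: 145000 MATCH
  Noah Jackson: 113000 MATCH
  Liam Harris: 63000
  Frank Jones: 108000 MATCH
  Sam Smith: 53000
  Mia Wilson: 83000 MATCH

Count: 4

4


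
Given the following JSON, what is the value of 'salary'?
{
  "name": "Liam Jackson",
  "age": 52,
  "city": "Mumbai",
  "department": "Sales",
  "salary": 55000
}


Looking up field 'salary'
Value: 55000

55000


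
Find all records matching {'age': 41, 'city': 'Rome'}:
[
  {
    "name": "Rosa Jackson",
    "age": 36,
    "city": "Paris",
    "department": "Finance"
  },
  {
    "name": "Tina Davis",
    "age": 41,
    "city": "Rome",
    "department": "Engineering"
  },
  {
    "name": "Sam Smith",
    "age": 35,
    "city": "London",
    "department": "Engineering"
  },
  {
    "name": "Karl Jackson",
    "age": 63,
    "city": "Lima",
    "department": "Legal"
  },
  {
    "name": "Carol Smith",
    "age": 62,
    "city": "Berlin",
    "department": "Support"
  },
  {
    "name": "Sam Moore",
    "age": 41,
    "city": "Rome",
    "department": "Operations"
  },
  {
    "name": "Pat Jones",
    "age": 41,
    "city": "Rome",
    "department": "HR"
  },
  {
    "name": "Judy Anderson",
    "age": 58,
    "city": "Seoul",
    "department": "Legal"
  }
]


Search criteria: {'age': 41, 'city': 'Rome'}

Checking 8 records:
  Rosa Jackson: {age: 36, city: Paris}
  Tina Davis: {age: 41, city: Rome} <-- MATCH
  Sam Smith: {age: 35, city: London}
  Karl Jackson: {age: 63, city: Lima}
  Carol Smith: {age: 62, city: Berlin}
  Sam Moore: {age: 41, city: Rome} <-- MATCH
  Pat Jones: {age: 41, city: Rome} <-- MATCH
  Judy Anderson: {age: 58, city: Seoul}

Matches: ["Tina Davis", "Sam Moore", "Pat Jones"]

["Tina Davis", "Sam Moore", "Pat Jones"]


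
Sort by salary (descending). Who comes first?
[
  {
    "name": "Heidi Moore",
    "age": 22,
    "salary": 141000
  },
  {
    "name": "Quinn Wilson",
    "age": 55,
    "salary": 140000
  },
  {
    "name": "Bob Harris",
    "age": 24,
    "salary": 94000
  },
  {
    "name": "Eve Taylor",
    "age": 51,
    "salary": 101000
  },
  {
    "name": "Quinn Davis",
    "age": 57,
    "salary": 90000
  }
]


Sort by: salary (descending)

Sorted order:
  1. Heidi Moore (salary = 141000)
  2. Quinn Wilson (salary = 140000)
  3. Eve Taylor (salary = 101000)
  4. Bob Harris (salary = 94000)
  5. Quinn Davis (salary = 90000)

First: Heidi Moore

Heidi Moore


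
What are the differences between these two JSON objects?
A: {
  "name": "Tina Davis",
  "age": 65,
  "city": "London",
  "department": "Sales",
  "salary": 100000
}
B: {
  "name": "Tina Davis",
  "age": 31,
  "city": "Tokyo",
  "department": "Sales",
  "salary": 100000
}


Comparing each field (in key order):
  name: same
  age: DIFFERENT
  city: DIFFERENT
  department: same
  salary: same
Differences:
  age: 65 -> 31
  city: London -> Tokyo

2 field(s) changed

2 changes: age, city


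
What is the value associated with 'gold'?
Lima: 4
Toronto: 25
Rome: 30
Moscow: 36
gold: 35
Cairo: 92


Looking up key 'gold'
Value: 35

35


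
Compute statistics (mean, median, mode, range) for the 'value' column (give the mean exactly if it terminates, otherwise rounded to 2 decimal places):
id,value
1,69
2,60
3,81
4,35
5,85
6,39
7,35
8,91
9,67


Data: [69, 60, 81, 35, 85, 39, 35, 91, 67]
Count: 9
Sum: 562
Mean: 562/9 ≈ 62.44 (rounded to 2 decimal places)
Sorted: [35, 35, 39, 60, 67, 69, 81, 85, 91]
Median: 67.0
Mode: 35 (2 times)
Range: 91 - 35 = 56
Min: 35, Max: 91

mean≈62.44, median=67.0, mode=35, range=56


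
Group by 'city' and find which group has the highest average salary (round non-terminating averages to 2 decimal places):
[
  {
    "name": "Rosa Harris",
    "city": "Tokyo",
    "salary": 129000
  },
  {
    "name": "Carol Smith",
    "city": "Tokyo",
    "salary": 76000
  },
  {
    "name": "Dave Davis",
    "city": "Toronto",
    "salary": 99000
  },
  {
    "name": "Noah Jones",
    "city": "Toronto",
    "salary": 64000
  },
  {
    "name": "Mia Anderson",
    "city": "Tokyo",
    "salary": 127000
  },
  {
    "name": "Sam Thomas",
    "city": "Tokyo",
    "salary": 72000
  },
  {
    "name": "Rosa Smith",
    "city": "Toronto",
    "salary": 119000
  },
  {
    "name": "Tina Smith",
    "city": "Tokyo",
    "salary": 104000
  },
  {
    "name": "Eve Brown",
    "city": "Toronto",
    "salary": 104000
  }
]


Group by: city

Groups:
  Tokyo: 5 people, avg salary = 508000/5 = $101600
  Toronto: 4 people, avg salary = 386000/4 = $96500

Highest average salary: Tokyo ($101600)

Tokyo ($101600)


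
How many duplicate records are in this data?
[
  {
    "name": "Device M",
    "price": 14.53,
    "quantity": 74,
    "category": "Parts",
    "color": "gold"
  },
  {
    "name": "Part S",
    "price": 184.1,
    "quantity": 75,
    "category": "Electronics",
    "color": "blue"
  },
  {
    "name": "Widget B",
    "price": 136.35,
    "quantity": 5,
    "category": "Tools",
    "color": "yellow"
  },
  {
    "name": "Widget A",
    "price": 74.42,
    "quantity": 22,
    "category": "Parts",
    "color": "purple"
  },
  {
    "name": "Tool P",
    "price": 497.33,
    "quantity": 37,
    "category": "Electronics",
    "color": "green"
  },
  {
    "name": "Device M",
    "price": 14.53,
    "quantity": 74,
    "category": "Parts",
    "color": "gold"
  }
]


Checking 6 records for duplicates:

  Row 1: Device M ($14.53, qty 74)
  Row 2: Part S ($184.1, qty 75)
  Row 3: Widget B ($136.35, qty 5)
  Row 4: Widget A ($74.42, qty 22)
  Row 5: Tool P ($497.33, qty 37)
  Row 6: Device M ($14.53, qty 74) <-- DUPLICATE

Duplicates found: 1
Unique records: 5

1 duplicates, 5 unique


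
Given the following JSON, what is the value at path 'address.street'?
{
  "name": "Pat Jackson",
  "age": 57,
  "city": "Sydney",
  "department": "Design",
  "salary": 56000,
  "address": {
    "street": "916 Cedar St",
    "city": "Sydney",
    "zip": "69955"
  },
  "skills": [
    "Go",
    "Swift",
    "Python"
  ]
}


Query: address.street
Path: address -> street
Value: 916 Cedar St

916 Cedar St


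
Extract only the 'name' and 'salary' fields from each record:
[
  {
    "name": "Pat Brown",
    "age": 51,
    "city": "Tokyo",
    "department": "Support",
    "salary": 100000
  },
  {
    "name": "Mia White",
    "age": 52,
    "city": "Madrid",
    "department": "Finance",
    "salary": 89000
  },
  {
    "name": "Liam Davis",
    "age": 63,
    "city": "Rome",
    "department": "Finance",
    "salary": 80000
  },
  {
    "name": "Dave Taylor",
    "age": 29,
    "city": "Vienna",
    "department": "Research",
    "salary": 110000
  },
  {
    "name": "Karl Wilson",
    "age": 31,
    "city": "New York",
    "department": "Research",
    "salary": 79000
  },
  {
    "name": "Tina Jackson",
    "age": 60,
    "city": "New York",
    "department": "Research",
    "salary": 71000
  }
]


Original: 6 records with fields: name, age, city, department, salary
Keep: ['name', 'salary']
Drop: ['age', 'city', 'department']
Result: 6 records, 2 fields each

[
  {
    "name": "Pat Brown",
    "salary": 100000
  },
  {
    "name": "Mia White",
    "salary": 89000
  },
  {
    "name": "Liam Davis",
    "salary": 80000
  },
  {
    "name": "Dave Taylor",
    "salary": 110000
  },
  {
    "name": "Karl Wilson",
    "salary": 79000
  },
  {
    "name": "Tina Jackson",
    "salary": 71000
  }
]


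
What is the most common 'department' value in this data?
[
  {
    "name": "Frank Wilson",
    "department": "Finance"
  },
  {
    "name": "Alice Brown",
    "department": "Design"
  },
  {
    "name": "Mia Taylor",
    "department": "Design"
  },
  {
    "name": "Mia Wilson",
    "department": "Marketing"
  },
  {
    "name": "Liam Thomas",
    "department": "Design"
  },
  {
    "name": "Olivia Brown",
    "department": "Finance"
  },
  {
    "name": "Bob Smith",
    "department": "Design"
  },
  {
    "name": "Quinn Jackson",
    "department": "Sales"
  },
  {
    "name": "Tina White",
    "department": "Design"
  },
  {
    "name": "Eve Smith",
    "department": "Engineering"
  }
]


Counting 'department' values across 10 records:

  Design: 5 #####
  Finance: 2 ##
  Marketing: 1 #
  Sales: 1 #
  Engineering: 1 #

Most common: Design (5 times)

Design (5 times)


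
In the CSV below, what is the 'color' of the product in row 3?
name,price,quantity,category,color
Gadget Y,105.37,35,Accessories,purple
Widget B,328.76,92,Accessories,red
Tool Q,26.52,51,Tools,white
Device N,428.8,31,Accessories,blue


Query: Row 3 ('Tool Q'), column 'color'
Value: white

white


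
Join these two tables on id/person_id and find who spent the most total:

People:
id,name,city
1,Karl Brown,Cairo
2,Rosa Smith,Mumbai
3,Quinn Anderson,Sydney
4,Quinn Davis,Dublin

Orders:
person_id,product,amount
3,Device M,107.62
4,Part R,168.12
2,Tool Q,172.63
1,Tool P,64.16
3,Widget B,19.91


Join on: people.id = orders.person_id

Joined rows:
  Quinn Anderson (Sydney) bought Device M for $107.62
  Quinn Davis (Dublin) bought Part R for $168.12
  Rosa Smith (Mumbai) bought Tool Q for $172.63
  Karl Brown (Cairo) bought Tool P for $64.16
  Quinn Anderson (Sydney) bought Widget B for $19.91

Total per person:
  Rosa Smith: $172.63
  Quinn Davis: $168.12
  Quinn Anderson: $127.53
  Karl Brown: $64.16

Top spender: Rosa Smith ($172.63)

Rosa Smith ($172.63)


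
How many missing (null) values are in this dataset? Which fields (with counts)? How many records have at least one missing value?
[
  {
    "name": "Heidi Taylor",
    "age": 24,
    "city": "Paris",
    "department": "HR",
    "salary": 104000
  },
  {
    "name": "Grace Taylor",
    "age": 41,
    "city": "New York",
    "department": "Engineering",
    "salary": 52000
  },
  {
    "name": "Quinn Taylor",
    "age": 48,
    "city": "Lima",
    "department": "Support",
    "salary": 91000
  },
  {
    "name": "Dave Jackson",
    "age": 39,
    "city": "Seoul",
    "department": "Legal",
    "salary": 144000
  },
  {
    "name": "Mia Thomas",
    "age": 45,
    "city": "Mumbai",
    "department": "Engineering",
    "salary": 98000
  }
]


Checking for missing (null) values in 5 records:

  Heidi Taylor: complete
  Grace Taylor: complete
  Quinn Taylor: complete
  Dave Jackson: complete
  Mia Thomas: complete

Per field:
  name: 0 missing
  age: 0 missing
  city: 0 missing
  department: 0 missing
  salary: 0 missing

Total missing values: 0
Records with any missing: 0

0 missing values (none); 0 incomplete records


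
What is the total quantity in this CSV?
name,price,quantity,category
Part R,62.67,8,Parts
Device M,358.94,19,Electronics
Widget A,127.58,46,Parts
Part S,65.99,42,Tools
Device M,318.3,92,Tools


Computing total quantity:
Values: [8, 19, 46, 42, 92]
Sum = 207

207


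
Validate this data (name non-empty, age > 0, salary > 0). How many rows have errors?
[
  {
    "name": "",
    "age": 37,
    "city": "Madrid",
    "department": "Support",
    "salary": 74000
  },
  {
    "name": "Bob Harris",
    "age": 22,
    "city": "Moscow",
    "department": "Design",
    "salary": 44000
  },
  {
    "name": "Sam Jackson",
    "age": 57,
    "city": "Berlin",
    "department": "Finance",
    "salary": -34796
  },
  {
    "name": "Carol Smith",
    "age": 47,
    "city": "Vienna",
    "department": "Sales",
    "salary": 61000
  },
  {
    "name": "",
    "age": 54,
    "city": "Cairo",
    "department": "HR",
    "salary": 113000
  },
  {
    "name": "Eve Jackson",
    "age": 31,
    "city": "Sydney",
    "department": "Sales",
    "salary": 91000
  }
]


Validating 6 records:
Rules: name non-empty, age > 0, salary > 0

  Row 1 (???): empty name
  Row 2 (Bob Harris): OK
  Row 3 (Sam Jackson): negative salary: -34796
  Row 4 (Carol Smith): OK
  Row 5 (???): empty name
  Row 6 (Eve Jackson): OK

Total errors: 3

3 errors


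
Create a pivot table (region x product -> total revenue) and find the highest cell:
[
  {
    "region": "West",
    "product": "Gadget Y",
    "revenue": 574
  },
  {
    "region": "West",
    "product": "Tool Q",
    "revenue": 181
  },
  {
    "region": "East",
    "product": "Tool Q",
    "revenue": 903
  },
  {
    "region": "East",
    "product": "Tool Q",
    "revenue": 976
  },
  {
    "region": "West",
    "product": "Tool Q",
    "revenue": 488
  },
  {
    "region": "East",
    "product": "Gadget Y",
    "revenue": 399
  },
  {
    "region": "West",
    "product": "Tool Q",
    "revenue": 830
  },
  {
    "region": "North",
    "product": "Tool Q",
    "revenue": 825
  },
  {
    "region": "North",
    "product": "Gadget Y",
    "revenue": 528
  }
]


Pivot: region (rows) x product (columns) -> total revenue

     Gadget Y      Tool Q      
East           399          1879  
North          528           825  
West           574          1499  

Highest: East / Tool Q = $1879

East / Tool Q = $1879


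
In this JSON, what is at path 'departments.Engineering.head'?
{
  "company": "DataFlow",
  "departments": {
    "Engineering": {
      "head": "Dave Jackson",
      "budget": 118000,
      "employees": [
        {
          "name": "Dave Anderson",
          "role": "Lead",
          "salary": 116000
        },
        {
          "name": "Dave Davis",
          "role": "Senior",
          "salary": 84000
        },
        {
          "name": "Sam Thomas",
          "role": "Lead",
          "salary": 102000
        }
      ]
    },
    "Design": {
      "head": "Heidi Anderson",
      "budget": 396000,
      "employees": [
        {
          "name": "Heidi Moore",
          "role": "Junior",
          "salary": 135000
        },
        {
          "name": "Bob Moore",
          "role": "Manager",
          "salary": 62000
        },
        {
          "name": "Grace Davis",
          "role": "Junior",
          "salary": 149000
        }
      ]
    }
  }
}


Path: departments.Engineering.head

Navigate:
  -> departments
  -> Engineering
  -> head = 'Dave Jackson'

Dave Jackson


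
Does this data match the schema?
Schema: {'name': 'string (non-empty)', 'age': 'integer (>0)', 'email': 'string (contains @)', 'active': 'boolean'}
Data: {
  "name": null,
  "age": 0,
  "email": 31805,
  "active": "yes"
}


Validating each field against schema:
  name: FAIL (null is not a string)
  age: FAIL (0 is not > 0)
  email: FAIL (31805 is not a string)
  active: FAIL ("yes" is not a boolean)

Result: INVALID (4 errors: name, age, email, active)

INVALID (4 errors: name, age, email, active)


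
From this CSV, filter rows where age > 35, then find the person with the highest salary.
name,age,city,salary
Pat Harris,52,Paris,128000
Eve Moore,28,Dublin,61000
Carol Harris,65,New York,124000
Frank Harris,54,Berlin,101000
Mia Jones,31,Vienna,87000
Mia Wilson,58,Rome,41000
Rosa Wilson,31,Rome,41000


Filter: age > 35
Sort by: salary (descending)

Filtered records (4):
  Pat Harris, age 52, salary $128000
  Carol Harris, age 65, salary $124000
  Frank Harris, age 54, salary $101000
  Mia Wilson, age 58, salary $41000

Highest salary: Pat Harris ($128000)

Pat Harris


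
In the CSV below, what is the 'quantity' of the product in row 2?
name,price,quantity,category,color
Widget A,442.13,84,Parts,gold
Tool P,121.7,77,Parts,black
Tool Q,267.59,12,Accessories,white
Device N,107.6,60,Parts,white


Query: Row 2 ('Tool P'), column 'quantity'
Value: 77

77


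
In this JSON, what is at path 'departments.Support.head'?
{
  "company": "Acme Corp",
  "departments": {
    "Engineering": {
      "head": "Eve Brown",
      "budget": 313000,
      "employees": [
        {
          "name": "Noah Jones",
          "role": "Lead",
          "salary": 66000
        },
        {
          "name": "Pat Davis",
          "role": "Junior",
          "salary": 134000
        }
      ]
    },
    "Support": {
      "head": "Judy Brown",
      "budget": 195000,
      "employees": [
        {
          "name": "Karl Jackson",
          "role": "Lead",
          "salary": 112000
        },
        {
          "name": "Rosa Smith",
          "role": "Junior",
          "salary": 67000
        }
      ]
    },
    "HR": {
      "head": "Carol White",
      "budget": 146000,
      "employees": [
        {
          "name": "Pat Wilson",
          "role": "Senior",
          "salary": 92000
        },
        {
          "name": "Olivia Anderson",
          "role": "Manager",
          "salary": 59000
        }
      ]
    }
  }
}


Path: departments.Support.head

Navigate:
  -> departments
  -> Support
  -> head = 'Judy Brown'

Judy Brown


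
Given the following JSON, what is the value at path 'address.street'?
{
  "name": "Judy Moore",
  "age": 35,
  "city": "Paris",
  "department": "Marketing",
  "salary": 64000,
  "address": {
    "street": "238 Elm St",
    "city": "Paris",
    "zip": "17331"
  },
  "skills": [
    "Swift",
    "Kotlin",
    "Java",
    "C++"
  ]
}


Query: address.street
Path: address -> street
Value: 238 Elm St

238 Elm St


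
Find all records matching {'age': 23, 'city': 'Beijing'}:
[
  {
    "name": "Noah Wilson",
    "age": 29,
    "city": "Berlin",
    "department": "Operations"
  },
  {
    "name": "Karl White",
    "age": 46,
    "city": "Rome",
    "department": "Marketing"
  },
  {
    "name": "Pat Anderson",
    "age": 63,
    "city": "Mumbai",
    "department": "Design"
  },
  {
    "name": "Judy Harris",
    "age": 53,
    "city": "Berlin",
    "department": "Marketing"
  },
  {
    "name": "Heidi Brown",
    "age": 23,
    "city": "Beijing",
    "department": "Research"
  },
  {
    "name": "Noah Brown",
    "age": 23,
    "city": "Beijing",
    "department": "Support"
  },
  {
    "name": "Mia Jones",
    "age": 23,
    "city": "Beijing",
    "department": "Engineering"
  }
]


Search criteria: {'age': 23, 'city': 'Beijing'}

Checking 7 records:
  Noah Wilson: {age: 29, city: Berlin}
  Karl White: {age: 46, city: Rome}
  Pat Anderson: {age: 63, city: Mumbai}
  Judy Harris: {age: 53, city: Berlin}
  Heidi Brown: {age: 23, city: Beijing} <-- MATCH
  Noah Brown: {age: 23, city: Beijing} <-- MATCH
  Mia Jones: {age: 23, city: Beijing} <-- MATCH

Matches: ["Heidi Brown", "Noah Brown", "Mia Jones"]

["Heidi Brown", "Noah Brown", "Mia Jones"]


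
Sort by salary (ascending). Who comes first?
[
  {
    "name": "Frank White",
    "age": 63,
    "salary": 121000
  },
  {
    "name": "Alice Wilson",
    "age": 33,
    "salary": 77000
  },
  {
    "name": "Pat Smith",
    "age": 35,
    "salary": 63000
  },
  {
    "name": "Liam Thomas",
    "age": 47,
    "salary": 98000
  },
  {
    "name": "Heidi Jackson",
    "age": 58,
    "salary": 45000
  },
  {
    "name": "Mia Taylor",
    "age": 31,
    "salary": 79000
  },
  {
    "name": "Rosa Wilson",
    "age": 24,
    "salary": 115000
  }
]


Sort by: salary (ascending)

Sorted order:
  1. Heidi Jackson (salary = 45000)
  2. Pat Smith (salary = 63000)
  3. Alice Wilson (salary = 77000)
  4. Mia Taylor (salary = 79000)
  5. Liam Thomas (salary = 98000)
  6. Rosa Wilson (salary = 115000)
  7. Frank White (salary = 121000)

First: Heidi Jackson

Heidi Jackson


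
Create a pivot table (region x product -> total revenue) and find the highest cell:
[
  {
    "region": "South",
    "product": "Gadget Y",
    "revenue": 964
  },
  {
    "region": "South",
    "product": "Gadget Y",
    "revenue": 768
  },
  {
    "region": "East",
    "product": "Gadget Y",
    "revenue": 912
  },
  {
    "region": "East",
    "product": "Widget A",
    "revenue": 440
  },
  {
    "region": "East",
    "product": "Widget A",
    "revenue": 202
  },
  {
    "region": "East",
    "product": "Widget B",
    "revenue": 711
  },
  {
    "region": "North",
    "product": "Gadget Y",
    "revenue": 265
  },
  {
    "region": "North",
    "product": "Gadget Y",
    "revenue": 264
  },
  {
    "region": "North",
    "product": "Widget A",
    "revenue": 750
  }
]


Pivot: region (rows) x product (columns) -> total revenue

     Gadget Y      Widget A      Widget B    
East           912           642           711  
North          529           750             0  
South         1732             0             0  

Highest: South / Gadget Y = $1732

South / Gadget Y = $1732


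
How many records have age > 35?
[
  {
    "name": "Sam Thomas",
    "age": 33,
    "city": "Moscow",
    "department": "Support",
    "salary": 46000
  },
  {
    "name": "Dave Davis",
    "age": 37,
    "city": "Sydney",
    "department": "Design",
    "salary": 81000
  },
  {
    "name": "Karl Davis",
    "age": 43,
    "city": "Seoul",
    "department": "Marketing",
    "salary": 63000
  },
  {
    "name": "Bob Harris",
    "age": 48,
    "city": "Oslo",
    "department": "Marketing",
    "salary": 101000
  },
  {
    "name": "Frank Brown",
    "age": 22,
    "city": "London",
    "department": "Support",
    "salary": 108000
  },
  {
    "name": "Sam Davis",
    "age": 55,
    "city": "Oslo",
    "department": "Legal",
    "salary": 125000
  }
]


Data: 6 records
Condition: age > 35

Checking each record:
  Sam Thomas: 33
  Dave Davis: 37 MATCH
  Karl Davis: 43 MATCH
  Bob Harris: 48 MATCH
  Frank Brown: 22
  Sam Davis: 55 MATCH

Count: 4

4


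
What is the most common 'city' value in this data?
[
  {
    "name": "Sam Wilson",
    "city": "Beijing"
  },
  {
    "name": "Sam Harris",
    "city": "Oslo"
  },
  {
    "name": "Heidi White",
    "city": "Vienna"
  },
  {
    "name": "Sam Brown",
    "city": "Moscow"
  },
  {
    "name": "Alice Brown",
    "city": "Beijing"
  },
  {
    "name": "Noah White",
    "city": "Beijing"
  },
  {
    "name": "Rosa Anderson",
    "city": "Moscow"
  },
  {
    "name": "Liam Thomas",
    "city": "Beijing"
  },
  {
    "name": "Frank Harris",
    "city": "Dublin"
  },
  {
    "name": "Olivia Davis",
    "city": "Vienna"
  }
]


Counting 'city' values across 10 records:

  Beijing: 4 ####
  Vienna: 2 ##
  Moscow: 2 ##
  Oslo: 1 #
  Dublin: 1 #

Most common: Beijing (4 times)

Beijing (4 times)


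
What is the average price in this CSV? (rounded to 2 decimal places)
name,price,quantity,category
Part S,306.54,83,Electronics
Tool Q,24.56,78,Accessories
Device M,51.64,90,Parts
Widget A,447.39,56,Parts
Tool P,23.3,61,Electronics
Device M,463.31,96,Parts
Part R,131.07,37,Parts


Computing average price:
Values: [306.54, 24.56, 51.64, 447.39, 23.3, 463.31, 131.07]
Sum = 1447.81
Count = 7
Average = 1447.81/7 = 206.83

206.83


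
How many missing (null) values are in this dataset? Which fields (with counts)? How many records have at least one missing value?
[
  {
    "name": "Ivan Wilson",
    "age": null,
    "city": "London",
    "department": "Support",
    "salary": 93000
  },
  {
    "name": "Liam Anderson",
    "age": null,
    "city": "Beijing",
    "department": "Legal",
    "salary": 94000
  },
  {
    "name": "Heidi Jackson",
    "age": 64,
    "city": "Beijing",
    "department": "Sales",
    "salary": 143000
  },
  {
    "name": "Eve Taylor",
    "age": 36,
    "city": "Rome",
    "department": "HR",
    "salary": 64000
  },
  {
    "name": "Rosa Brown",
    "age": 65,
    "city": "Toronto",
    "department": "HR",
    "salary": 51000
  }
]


Checking for missing (null) values in 5 records:

  Ivan Wilson: age
  Liam Anderson: age
  Heidi Jackson: complete
  Eve Taylor: complete
  Rosa Brown: complete

Per field:
  name: 0 missing
  age: 2 missing
  city: 0 missing
  department: 0 missing
  salary: 0 missing

Total missing values: 2
Records with any missing: 2

2 missing values (age: 2); 2 incomplete records


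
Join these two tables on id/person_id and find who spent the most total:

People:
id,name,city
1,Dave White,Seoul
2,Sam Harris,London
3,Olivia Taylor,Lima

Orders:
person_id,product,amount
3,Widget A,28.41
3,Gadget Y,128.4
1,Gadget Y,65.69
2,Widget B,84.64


Join on: people.id = orders.person_id

Joined rows:
  Olivia Taylor (Lima) bought Widget A for $28.41
  Olivia Taylor (Lima) bought Gadget Y for $128.4
  Dave White (Seoul) bought Gadget Y for $65.69
  Sam Harris (London) bought Widget B for $84.64

Total per person:
  Olivia Taylor: $156.81
  Sam Harris: $84.64
  Dave White: $65.69

Top spender: Olivia Taylor ($156.81)

Olivia Taylor ($156.81)


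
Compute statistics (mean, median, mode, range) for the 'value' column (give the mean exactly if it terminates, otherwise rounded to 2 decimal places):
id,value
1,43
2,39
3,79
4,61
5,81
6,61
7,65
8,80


Data: [43, 39, 79, 61, 81, 61, 65, 80]
Count: 8
Sum: 509
Mean: 509/8 = 63.625
Sorted: [39, 43, 61, 61, 65, 79, 80, 81]
Median: 63.0
Mode: 61 (2 times)
Range: 81 - 39 = 42
Min: 39, Max: 81

mean=63.625, median=63.0, mode=61, range=42


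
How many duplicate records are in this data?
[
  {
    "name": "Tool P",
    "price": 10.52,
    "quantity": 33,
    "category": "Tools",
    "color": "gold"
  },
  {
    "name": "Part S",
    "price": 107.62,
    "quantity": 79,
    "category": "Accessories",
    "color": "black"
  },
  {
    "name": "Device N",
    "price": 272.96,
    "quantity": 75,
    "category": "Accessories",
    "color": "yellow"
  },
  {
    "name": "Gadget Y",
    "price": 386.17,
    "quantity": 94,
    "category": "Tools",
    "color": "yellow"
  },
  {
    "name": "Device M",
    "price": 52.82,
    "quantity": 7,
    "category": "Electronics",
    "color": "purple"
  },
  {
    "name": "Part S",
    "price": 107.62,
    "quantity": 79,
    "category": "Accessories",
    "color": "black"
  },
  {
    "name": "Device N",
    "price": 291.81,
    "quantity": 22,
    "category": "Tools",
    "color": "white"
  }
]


Checking 7 records for duplicates:

  Row 1: Tool P ($10.52, qty 33)
  Row 2: Part S ($107.62, qty 79)
  Row 3: Device N ($272.96, qty 75)
  Row 4: Gadget Y ($386.17, qty 94)
  Row 5: Device M ($52.82, qty 7)
  Row 6: Part S ($107.62, qty 79) <-- DUPLICATE
  Row 7: Device N ($291.81, qty 22)

Duplicates found: 1
Unique records: 6

1 duplicates, 6 unique


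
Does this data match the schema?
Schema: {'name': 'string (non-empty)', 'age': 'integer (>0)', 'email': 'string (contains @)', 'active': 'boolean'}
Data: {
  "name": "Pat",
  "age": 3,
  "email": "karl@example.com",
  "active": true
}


Validating each field against schema:
  name: OK (non-empty string)
  age: OK (positive integer)
  email: OK (string with @)
  active: OK (boolean)

Result: VALID

VALID


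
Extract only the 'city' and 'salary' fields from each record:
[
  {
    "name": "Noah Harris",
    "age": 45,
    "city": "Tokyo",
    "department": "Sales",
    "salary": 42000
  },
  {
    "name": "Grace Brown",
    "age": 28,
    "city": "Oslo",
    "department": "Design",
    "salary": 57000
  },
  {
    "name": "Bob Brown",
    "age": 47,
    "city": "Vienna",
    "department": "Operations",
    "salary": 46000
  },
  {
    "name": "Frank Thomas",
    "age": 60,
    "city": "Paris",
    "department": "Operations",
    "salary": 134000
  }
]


Original: 4 records with fields: name, age, city, department, salary
Keep: ['city', 'salary']
Drop: ['name', 'age', 'department']
Result: 4 records, 2 fields each

[
  {
    "city": "Tokyo",
    "salary": 42000
  },
  {
    "city": "Oslo",
    "salary": 57000
  },
  {
    "city": "Vienna",
    "salary": 46000
  },
  {
    "city": "Paris",
    "salary": 134000
  }
]


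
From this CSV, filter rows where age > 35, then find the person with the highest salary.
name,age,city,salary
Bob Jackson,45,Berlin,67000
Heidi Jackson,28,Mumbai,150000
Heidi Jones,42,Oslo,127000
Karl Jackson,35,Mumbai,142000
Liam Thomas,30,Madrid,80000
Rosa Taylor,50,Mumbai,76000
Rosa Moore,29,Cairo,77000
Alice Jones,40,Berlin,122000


Filter: age > 35
Sort by: salary (descending)

Filtered records (4):
  Heidi Jones, age 42, salary $127000
  Alice Jones, age 40, salary $122000
  Rosa Taylor, age 50, salary $76000
  Bob Jackson, age 45, salary $67000

Highest salary: Heidi Jones ($127000)

Heidi Jones


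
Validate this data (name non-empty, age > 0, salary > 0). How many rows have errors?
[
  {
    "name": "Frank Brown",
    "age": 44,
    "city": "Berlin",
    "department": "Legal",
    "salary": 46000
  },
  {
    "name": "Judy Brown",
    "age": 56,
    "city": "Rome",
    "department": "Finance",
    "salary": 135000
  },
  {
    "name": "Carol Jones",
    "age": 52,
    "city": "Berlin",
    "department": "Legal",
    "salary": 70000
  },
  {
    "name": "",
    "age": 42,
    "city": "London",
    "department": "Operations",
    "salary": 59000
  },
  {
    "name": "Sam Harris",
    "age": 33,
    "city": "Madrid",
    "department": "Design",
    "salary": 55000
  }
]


Validating 5 records:
Rules: name non-empty, age > 0, salary > 0

  Row 1 (Frank Brown): OK
  Row 2 (Judy Brown): OK
  Row 3 (Carol Jones): OK
  Row 4 (???): empty name
  Row 5 (Sam Harris): OK

Total errors: 1

1 errors


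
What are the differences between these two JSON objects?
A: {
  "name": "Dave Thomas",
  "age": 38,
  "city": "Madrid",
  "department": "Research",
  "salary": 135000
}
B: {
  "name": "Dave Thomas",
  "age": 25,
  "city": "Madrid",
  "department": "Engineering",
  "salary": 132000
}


Comparing each field (in key order):
  name: same
  age: DIFFERENT
  city: same
  department: DIFFERENT
  salary: DIFFERENT
Differences:
  age: 38 -> 25
  department: Research -> Engineering
  salary: 135000 -> 132000

3 field(s) changed

3 changes: age, department, salary


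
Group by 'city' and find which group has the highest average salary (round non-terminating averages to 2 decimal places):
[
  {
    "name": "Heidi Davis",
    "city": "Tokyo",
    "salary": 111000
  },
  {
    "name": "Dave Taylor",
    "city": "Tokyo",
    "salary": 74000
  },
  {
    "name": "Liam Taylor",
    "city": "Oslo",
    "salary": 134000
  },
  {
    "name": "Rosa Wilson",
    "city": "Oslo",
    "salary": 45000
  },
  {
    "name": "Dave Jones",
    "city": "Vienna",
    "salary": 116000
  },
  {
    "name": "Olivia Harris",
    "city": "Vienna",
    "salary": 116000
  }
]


Group by: city

Groups:
  Oslo: 2 people, avg salary = 179000/2 = $89500
  Tokyo: 2 people, avg salary = 185000/2 = $92500
  Vienna: 2 people, avg salary = 232000/2 = $116000

Highest average salary: Vienna ($116000)

Vienna ($116000)


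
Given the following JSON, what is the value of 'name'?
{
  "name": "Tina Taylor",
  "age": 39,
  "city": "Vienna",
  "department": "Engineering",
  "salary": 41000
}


Looking up field 'name'
Value: Tina Taylor

Tina Taylor


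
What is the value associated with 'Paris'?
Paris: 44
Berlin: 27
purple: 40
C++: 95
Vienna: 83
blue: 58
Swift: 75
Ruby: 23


Looking up key 'Paris'
Value: 44

44


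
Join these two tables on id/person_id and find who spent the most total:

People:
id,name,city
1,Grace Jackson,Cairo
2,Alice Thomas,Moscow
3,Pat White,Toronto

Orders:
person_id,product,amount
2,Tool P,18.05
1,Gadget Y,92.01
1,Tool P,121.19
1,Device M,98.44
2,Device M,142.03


Join on: people.id = orders.person_id

Joined rows:
  Alice Thomas (Moscow) bought Tool P for $18.05
  Grace Jackson (Cairo) bought Gadget Y for $92.01
  Grace Jackson (Cairo) bought Tool P for $121.19
  Grace Jackson (Cairo) bought Device M for $98.44
  Alice Thomas (Moscow) bought Device M for $142.03

Total per person:
  Grace Jackson: $311.64
  Alice Thomas: $160.08

Top spender: Grace Jackson ($311.64)

Grace Jackson ($311.64)


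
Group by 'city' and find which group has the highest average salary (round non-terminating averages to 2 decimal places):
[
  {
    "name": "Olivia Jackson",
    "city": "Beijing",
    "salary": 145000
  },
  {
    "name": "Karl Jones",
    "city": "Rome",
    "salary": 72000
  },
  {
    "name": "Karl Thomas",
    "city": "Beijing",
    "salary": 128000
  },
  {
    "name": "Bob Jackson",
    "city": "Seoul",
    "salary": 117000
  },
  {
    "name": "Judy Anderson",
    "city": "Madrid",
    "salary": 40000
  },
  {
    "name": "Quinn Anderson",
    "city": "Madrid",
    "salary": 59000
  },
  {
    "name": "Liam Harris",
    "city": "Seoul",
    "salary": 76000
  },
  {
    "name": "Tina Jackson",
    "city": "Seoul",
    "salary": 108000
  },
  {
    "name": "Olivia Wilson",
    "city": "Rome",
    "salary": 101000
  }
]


Group by: city

Groups:
  Beijing: 2 people, avg salary = 273000/2 = $136500
  Madrid: 2 people, avg salary = 99000/2 = $49500
  Rome: 2 people, avg salary = 173000/2 = $86500
  Seoul: 3 people, avg salary = 301000/3 ≈ $100333.33

Highest average salary: Beijing ($136500)

Beijing ($136500)


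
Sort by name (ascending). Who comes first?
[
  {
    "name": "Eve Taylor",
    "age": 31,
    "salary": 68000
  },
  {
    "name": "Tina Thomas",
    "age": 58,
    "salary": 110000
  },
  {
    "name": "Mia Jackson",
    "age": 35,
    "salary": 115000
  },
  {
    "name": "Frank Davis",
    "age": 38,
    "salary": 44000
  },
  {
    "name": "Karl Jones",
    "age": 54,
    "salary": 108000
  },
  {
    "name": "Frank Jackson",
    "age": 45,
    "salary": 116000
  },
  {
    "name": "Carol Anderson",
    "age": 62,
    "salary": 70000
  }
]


Sort by: name (ascending)

Sorted order:
  1. Carol Anderson (name = Carol Anderson)
  2. Eve Taylor (name = Eve Taylor)
  3. Frank Davis (name = Frank Davis)
  4. Frank Jackson (name = Frank Jackson)
  5. Karl Jones (name = Karl Jones)
  6. Mia Jackson (name = Mia Jackson)
  7. Tina Thomas (name = Tina Thomas)

First: Carol Anderson

Carol Anderson


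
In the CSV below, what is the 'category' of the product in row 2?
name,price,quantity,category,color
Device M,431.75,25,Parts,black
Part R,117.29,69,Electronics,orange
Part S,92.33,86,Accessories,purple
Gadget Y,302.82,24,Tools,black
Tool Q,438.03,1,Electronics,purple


Query: Row 2 ('Part R'), column 'category'
Value: Electronics

Electronics


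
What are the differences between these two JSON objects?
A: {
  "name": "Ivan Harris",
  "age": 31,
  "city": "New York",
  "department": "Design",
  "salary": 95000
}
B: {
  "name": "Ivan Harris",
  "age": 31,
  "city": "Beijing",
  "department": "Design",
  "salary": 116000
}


Comparing each field (in key order):
  name: same
  age: same
  city: DIFFERENT
  department: same
  salary: DIFFERENT
Differences:
  city: New York -> Beijing
  salary: 95000 -> 116000

2 field(s) changed

2 changes: city, salary
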